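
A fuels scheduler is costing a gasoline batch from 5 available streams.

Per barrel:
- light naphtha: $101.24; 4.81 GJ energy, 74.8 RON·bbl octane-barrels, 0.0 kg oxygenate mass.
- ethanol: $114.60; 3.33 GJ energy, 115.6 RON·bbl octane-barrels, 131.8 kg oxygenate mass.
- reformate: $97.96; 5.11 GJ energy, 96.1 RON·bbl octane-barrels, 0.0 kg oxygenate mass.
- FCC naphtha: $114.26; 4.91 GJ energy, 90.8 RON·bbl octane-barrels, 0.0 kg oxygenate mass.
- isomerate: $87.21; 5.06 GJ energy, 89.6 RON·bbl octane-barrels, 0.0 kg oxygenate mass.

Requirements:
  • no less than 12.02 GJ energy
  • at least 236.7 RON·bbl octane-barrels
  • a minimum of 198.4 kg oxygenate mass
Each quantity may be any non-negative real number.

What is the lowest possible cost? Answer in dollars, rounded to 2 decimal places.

$293.28

Let x1 = barrels of light naphtha, x2 = barrels of ethanol, x3 = barrels of reformate, x4 = barrels of FCC naphtha, x5 = barrels of isomerate.
Minimise 101.24x1 + 114.6x2 + 97.96x3 + 114.26x4 + 87.21x5 subject to:
  4.81x1 + 3.33x2 + 5.11x3 + 4.91x4 + 5.06x5 ≥ 12.02   (energy)
  74.8x1 + 115.6x2 + 96.1x3 + 90.8x4 + 89.6x5 ≥ 236.7   (octane-barrels)
  131.8x2 ≥ 198.4   (oxygenate mass)
  x1, x2, x3, x4, x5 ≥ 0.
At the optimum only ethanol, isomerate are positive (light naphtha, reformate, FCC naphtha = 0). The energy and oxygenate mass requirements are met with equality.
Solving gives x2 = 1.5053, x5 = 1.3848.
Total cost: 114.6·1.5053 + 87.21·1.3848 = 293.2758.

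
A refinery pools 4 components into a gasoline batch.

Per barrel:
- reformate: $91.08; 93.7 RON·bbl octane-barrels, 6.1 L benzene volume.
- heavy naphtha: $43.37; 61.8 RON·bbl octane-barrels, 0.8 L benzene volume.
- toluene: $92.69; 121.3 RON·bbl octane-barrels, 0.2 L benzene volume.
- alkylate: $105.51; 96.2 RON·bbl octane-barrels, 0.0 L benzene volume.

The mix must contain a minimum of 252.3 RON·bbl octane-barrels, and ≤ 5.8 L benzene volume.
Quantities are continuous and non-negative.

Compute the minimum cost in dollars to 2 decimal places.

Set it up as a linear program. Let x1 = barrels of reformate, x2 = barrels of heavy naphtha, x3 = barrels of toluene, x4 = barrels of alkylate.
min 91.08x1 + 43.37x2 + 92.69x3 + 105.51x4 with:
  93.7x1 + 61.8x2 + 121.3x3 + 96.2x4 ≥ 252.3   (octane-barrels)
  6.1x1 + 0.8x2 + 0.2x3 ≤ 5.8   (benzene volume)
  x1, x2, x3, x4 ≥ 0.
The cheapest feasible vertex uses only heavy naphtha; reformate, toluene, alkylate are not used. Binding constraint: octane-barrels.
That vertex is x2 = 4.0825.
Cost = 43.37·4.0825 = 177.0580.

$177.06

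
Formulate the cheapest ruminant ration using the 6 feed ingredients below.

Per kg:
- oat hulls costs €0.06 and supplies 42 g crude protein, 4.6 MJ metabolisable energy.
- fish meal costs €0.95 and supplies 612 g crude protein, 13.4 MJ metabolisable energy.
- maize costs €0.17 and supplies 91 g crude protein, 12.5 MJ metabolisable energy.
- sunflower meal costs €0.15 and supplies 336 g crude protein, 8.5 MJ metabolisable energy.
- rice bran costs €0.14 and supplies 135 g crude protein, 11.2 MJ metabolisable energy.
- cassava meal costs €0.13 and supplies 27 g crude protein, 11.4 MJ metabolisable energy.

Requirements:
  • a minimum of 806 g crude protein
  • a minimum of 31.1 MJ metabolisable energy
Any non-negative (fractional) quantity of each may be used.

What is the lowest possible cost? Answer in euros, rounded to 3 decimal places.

€0.470

Let x1 = kg of oat hulls, x2 = kg of fish meal, x3 = kg of maize, x4 = kg of sunflower meal, x5 = kg of rice bran, x6 = kg of cassava meal.
Minimise 0.06x1 + 0.95x2 + 0.17x3 + 0.15x4 + 0.14x5 + 0.13x6 with:
  42x1 + 612x2 + 91x3 + 336x4 + 135x5 + 27x6 ≥ 806   (crude protein)
  4.6x1 + 13.4x2 + 12.5x3 + 8.5x4 + 11.2x5 + 11.4x6 ≥ 31.1   (metabolisable energy)
  x1, x2, x3, x4, x5, x6 ≥ 0.
The minimum-cost mix takes nothing from oat hulls, fish meal, maize, cassava meal — only sunflower meal, rice bran. There the crude protein and metabolisable energy constraints are tight.
Optimal quantities: sunflower meal = 1.846 kg, rice bran = 1.376 kg.
Objective = 0.15·1.846 + 0.14·1.376 = 0.46954.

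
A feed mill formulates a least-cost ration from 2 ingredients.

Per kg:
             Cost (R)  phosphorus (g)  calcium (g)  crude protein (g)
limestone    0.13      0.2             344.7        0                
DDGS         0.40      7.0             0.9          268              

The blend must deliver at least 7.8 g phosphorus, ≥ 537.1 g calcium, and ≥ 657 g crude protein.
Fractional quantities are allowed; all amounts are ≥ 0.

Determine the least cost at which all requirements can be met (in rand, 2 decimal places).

Set it up as a linear program. Let x1 = kg of limestone, x2 = kg of DDGS.
Minimize 0.13x1 + 0.4x2 subject to:
  0.2x1 + 7x2 ≥ 7.8   (phosphorus)
  344.7x1 + 0.9x2 ≥ 537.1   (calcium)
  268x2 ≥ 657   (crude protein)
  x1, x2 ≥ 0.
Both inputs are positive at the optimum. There the calcium and crude protein constraints are tight.
Solving gives x1 = 1.552, x2 = 2.451.
Objective = 0.13·1.552 + 0.4·2.451 = 1.1822.

R1.18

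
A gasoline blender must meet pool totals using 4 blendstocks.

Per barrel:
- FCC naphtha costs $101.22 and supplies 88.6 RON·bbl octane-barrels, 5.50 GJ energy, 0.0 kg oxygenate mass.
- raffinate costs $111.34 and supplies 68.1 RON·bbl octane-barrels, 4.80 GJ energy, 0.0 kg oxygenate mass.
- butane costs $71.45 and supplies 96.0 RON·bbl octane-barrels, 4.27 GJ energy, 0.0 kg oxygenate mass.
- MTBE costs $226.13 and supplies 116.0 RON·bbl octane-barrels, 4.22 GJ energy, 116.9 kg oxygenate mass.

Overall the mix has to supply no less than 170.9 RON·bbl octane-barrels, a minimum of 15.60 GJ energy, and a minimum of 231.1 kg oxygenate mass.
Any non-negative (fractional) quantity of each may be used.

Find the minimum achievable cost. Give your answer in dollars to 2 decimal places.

This is a linear program. Let x1 = barrels of FCC naphtha, x2 = barrels of raffinate, x3 = barrels of butane, x4 = barrels of MTBE.
Minimise 101.22x1 + 111.34x2 + 71.45x3 + 226.13x4 subject to:
  88.6x1 + 68.1x2 + 96x3 + 116x4 ≥ 170.9   (octane-barrels)
  5.5x1 + 4.8x2 + 4.27x3 + 4.22x4 ≥ 15.6   (energy)
  116.9x4 ≥ 231.1   (oxygenate mass)
  x1, x2, x3, x4 ≥ 0.
At the optimum only butane, MTBE are positive (FCC naphtha, raffinate = 0). There the energy and oxygenate mass constraints are tight.
Optimal quantities: butane = 1.69964 barrels, MTBE = 1.9769 barrels.
Total cost: 71.45·1.69964 + 226.13·1.9769 = 568.4757.

$568.48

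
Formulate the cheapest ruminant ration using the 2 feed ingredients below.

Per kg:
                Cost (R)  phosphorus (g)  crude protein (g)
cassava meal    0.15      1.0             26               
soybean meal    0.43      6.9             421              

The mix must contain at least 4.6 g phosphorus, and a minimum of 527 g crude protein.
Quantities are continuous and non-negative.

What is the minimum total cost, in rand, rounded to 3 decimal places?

R0.538

This is a linear program. Let x1 = kg of cassava meal, x2 = kg of soybean meal.
Minimise 0.15x1 + 0.43x2 s.t.:
  1x1 + 6.9x2 ≥ 4.6   (phosphorus)
  26x1 + 421x2 ≥ 527   (crude protein)
  x1, x2 ≥ 0.
At the optimum only soybean meal is positive (cassava meal = 0). Binding constraint: crude protein.
Solving gives x2 = 1.252.
Total cost: 0.43·1.252 = 0.53836.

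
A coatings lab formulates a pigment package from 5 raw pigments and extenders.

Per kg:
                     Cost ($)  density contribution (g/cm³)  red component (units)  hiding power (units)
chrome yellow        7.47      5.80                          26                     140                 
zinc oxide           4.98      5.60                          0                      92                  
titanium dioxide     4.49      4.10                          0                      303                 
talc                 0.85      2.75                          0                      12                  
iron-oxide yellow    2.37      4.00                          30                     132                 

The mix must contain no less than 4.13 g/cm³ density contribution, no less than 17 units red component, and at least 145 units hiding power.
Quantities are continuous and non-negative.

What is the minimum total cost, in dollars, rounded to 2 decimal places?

Treat it as an LP. Let x1 = kg of chrome yellow, x2 = kg of zinc oxide, x3 = kg of titanium dioxide, x4 = kg of talc, x5 = kg of iron-oxide yellow.
Minimize 7.47x1 + 4.98x2 + 4.49x3 + 0.85x4 + 2.37x5 with:
  5.8x1 + 5.6x2 + 4.1x3 + 2.75x4 + 4x5 ≥ 4.13   (density contribution)
  26x1 + 30x5 ≥ 17   (red component)
  140x1 + 92x2 + 303x3 + 12x4 + 132x5 ≥ 145   (hiding power)
  x1, x2, x3, x4, x5 ≥ 0.
The cheapest feasible vertex uses only titanium dioxide, iron-oxide yellow; chrome yellow, zinc oxide, talc are not used. The density contribution and hiding power requirements are met with equality.
So titanium dioxide = 0.05194 kg, iron-oxide yellow = 0.9793 kg.
Hence cost = 4.49·0.05194 + 2.37·0.9793 = $2.5542.

$2.55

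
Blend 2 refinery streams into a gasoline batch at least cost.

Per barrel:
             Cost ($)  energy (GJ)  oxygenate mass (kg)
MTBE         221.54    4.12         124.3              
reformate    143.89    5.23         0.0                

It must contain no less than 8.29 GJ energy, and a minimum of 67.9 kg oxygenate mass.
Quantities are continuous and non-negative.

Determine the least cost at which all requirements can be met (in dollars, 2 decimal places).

This is a linear program. Let x1 = barrels of MTBE, x2 = barrels of reformate.
min 221.54x1 + 143.89x2 with:
  4.12x1 + 5.23x2 ≥ 8.29   (energy)
  124.3x1 ≥ 67.9   (oxygenate mass)
  x1, x2 ≥ 0.
Both inputs are positive at the optimum. The energy and oxygenate mass requirements are met with equality.
So MTBE = 0.54626 barrels, reformate = 1.1548 barrels.
Total cost: 221.54·0.54626 + 143.89·1.1548 = 287.1826.

$287.18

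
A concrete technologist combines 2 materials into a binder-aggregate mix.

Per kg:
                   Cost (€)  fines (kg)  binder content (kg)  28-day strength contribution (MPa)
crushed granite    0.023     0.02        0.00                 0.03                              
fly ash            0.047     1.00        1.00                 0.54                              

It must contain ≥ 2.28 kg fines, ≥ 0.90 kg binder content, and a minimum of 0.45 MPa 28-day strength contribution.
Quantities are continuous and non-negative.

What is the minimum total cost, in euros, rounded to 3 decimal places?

€0.107

Set it up as a linear program. Let x1 = kg of crushed granite, x2 = kg of fly ash.
min 0.023x1 + 0.047x2 subject to:
  0.02x1 + 1x2 ≥ 2.28   (fines)
  1x2 ≥ 0.9   (binder content)
  0.03x1 + 0.54x2 ≥ 0.45   (28-day strength contribution)
  x1, x2 ≥ 0.
The optimal basis is {fly ash}; crushed granite drops out. Binding constraint: fines.
That vertex is x2 = 2.28.
Cost = 0.047·2.28 = 0.10716.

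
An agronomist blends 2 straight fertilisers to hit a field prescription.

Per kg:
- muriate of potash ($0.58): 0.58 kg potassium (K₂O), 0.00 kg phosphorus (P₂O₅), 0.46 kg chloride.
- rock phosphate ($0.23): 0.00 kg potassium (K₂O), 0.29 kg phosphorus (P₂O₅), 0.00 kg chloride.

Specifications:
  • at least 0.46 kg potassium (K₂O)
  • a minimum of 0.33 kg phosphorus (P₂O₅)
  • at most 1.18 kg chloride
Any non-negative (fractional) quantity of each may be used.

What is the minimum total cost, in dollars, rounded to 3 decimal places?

$0.722

Treat it as an LP. Let x1 = kg of muriate of potash, x2 = kg of rock phosphate.
Minimise 0.58x1 + 0.23x2 with:
  0.58x1 ≥ 0.46   (potassium (K₂O))
  0.29x2 ≥ 0.33   (phosphorus (P₂O₅))
  0.46x1 ≤ 1.18   (chloride)
  x1, x2 ≥ 0.
Both inputs are positive at the optimum. There the potassium (K₂O) and phosphorus (P₂O₅) constraints are tight.
So muriate of potash = 0.7931 kg, rock phosphate = 1.138 kg.
Hence cost = 0.58·0.7931 + 0.23·1.138 = $0.72174.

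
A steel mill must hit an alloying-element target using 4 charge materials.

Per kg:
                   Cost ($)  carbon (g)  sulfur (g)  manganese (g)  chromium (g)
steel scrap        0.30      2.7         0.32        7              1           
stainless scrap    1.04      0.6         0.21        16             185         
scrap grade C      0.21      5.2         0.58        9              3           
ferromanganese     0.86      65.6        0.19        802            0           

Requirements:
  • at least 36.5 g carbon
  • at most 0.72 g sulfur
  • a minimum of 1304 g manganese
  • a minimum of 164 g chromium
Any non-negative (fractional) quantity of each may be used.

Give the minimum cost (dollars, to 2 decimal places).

This is a linear program. Let x1 = kg of steel scrap, x2 = kg of stainless scrap, x3 = kg of scrap grade C, x4 = kg of ferromanganese.
min 0.3x1 + 1.04x2 + 0.21x3 + 0.86x4 with:
  2.7x1 + 0.6x2 + 5.2x3 + 65.6x4 ≥ 36.5   (carbon)
  0.32x1 + 0.21x2 + 0.58x3 + 0.19x4 ≤ 0.72   (sulfur)
  7x1 + 16x2 + 9x3 + 802x4 ≥ 1304   (manganese)
  1x1 + 185x2 + 3x3 ≥ 164   (chromium)
  x1, x2, x3, x4 ≥ 0.
The optimal basis is {stainless scrap, ferromanganese}; steel scrap, scrap grade C drop out. There the manganese and chromium constraints are tight.
So stainless scrap = 0.88649 kg, ferromanganese = 1.6082 kg.
Cost = 1.04·0.88649 + 0.86·1.6082 = 2.305002.

$2.31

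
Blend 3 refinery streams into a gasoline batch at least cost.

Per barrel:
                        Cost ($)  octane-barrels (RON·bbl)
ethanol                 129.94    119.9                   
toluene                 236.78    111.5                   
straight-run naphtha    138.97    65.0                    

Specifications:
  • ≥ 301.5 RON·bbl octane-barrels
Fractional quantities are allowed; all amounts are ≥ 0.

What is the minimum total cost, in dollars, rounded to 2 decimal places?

Set it up as a linear program. Let x1 = barrels of ethanol, x2 = barrels of toluene, x3 = barrels of straight-run naphtha.
Minimise 129.94x1 + 236.78x2 + 138.97x3 subject to:
  119.9x1 + 111.5x2 + 65x3 ≥ 301.5   (octane-barrels)
  x1, x2, x3 ≥ 0.
At the optimum only ethanol is positive (toluene, straight-run naphtha = 0). There the octane-barrels constraint is tight.
So ethanol = 2.5146 barrels.
Total cost: 129.94·2.5146 = 326.7471.

$326.75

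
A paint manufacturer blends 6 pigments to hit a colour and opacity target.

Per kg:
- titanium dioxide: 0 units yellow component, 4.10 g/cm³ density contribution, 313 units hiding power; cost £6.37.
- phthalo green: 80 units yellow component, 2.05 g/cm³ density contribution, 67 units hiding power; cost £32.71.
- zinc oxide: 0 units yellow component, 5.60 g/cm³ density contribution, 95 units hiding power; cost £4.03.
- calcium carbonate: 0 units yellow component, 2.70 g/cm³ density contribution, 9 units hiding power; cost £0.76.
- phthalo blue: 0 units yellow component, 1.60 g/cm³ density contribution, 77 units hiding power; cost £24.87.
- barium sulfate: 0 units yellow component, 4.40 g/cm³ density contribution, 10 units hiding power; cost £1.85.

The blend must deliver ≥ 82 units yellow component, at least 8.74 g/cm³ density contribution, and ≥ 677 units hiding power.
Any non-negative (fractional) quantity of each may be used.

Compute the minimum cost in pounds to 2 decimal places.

£45.91

Set it up as a linear program. Let x1 = kg of titanium dioxide, x2 = kg of phthalo green, x3 = kg of zinc oxide, x4 = kg of calcium carbonate, x5 = kg of phthalo blue, x6 = kg of barium sulfate.
Minimize 6.37x1 + 32.71x2 + 4.03x3 + 0.76x4 + 24.87x5 + 1.85x6 with:
  80x2 ≥ 82   (yellow component)
  4.1x1 + 2.05x2 + 5.6x3 + 2.7x4 + 1.6x5 + 4.4x6 ≥ 8.74   (density contribution)
  313x1 + 67x2 + 95x3 + 9x4 + 77x5 + 10x6 ≥ 677   (hiding power)
  x1, x2, x3, x4, x5, x6 ≥ 0.
At the optimum only titanium dioxide, phthalo green are positive (zinc oxide, calcium carbonate, phthalo blue, barium sulfate = 0). There the yellow component and hiding power constraints are tight.
Solving gives x1 = 1.944, x2 = 1.025.
Objective = 6.37·1.944 + 32.71·1.025 = 45.9110.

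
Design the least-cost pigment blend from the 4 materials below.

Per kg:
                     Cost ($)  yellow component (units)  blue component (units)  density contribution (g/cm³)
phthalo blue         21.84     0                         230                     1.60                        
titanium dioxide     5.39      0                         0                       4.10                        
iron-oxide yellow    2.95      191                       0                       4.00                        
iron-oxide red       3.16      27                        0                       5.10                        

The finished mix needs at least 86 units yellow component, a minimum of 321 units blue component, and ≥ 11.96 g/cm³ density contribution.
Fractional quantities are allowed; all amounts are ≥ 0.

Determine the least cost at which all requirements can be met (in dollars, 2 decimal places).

Set it up as a linear program. Let x1 = kg of phthalo blue, x2 = kg of titanium dioxide, x3 = kg of iron-oxide yellow, x4 = kg of iron-oxide red.
Minimise 21.84x1 + 5.39x2 + 2.95x3 + 3.16x4 with:
  191x3 + 27x4 ≥ 86   (yellow component)
  230x1 ≥ 321   (blue component)
  1.6x1 + 4.1x2 + 4x3 + 5.1x4 ≥ 11.96   (density contribution)
  x1, x2, x3, x4 ≥ 0.
The optimal basis is {phthalo blue, iron-oxide yellow, iron-oxide red}; titanium dioxide drops out. The yellow component, blue component, density contribution requirements are met with equality.
So phthalo blue = 1.3957 kg, iron-oxide yellow = 0.20318 kg, iron-oxide red = 1.7479 kg.
Cost = 21.84·1.3957 + 2.95·0.20318 + 3.16·1.7479 = 36.6048.

$36.60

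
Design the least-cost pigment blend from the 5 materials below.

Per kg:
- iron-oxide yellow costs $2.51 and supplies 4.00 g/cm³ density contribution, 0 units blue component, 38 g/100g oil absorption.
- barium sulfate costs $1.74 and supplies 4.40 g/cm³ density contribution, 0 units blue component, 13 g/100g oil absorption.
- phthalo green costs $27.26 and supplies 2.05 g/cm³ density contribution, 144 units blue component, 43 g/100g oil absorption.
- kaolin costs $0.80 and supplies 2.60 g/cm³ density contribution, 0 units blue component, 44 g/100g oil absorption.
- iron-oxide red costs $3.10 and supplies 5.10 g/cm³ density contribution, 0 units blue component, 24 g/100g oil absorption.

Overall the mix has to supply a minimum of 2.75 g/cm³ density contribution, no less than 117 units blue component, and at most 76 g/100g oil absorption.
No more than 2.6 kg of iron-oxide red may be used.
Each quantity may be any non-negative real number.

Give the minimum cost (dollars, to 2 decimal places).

$22.48

Set it up as a linear program. Let x1 = kg of iron-oxide yellow, x2 = kg of barium sulfate, x3 = kg of phthalo green, x4 = kg of kaolin, x5 = kg of iron-oxide red.
Minimise 2.51x1 + 1.74x2 + 27.26x3 + 0.8x4 + 3.1x5 with:
  4x1 + 4.4x2 + 2.05x3 + 2.6x4 + 5.1x5 ≥ 2.75   (density contribution)
  144x3 ≥ 117   (blue component)
  38x1 + 13x2 + 43x3 + 44x4 + 24x5 ≤ 76   (oil absorption)
  x5 ≤ 2.6
  x1, x2, x3, x4, x5 ≥ 0.
The optimal basis is {phthalo green, kaolin}; iron-oxide yellow, barium sulfate, iron-oxide red drop out. Binding constraints: density contribution and blue component.
That vertex is x3 = 0.8125, x4 = 0.4171.
Cost = 27.26·0.8125 + 0.8·0.4171 = 22.4824.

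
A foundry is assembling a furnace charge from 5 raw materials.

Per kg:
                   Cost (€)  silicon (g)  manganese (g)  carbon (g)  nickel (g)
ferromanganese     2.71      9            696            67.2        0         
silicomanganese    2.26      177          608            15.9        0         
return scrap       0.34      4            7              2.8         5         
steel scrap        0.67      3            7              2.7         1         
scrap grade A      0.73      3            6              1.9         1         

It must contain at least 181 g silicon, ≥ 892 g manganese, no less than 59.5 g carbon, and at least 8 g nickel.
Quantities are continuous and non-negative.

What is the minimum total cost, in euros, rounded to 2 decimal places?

Treat it as an LP. Let x1 = kg of ferromanganese, x2 = kg of silicomanganese, x3 = kg of return scrap, x4 = kg of steel scrap, x5 = kg of scrap grade A.
min 2.71x1 + 2.26x2 + 0.34x3 + 0.67x4 + 0.73x5 with:
  9x1 + 177x2 + 4x3 + 3x4 + 3x5 ≥ 181   (silicon)
  696x1 + 608x2 + 7x3 + 7x4 + 6x5 ≥ 892   (manganese)
  67.2x1 + 15.9x2 + 2.8x3 + 2.7x4 + 1.9x5 ≥ 59.5   (carbon)
  5x3 + 1x4 + 1x5 ≥ 8   (nickel)
  x1, x2, x3, x4, x5 ≥ 0.
The minimum-cost mix takes nothing from steel scrap, scrap grade A — only ferromanganese, silicomanganese, return scrap. The silicon, carbon, nickel requirements are met with equality.
So ferromanganese = 0.5925 kg, silicomanganese = 0.9563 kg, return scrap = 1.6 kg.
Hence cost = 2.71·0.5925 + 2.26·0.9563 + 0.34·1.6 = €4.3109.

€4.31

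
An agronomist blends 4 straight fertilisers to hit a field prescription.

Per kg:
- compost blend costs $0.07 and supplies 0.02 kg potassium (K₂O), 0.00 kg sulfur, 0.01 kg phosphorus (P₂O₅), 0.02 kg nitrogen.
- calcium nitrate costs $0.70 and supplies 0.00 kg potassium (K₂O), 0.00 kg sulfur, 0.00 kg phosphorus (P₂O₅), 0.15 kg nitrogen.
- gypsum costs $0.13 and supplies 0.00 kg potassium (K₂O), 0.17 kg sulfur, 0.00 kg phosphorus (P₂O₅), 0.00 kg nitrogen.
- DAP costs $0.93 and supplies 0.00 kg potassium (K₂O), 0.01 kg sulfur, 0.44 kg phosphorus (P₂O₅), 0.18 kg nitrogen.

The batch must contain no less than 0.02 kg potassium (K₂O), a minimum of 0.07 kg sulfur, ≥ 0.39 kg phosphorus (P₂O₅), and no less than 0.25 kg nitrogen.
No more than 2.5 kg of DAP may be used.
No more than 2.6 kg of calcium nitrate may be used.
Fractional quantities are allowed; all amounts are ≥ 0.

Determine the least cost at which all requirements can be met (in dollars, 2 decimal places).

$1.15

This is a linear program. Let x1 = kg of compost blend, x2 = kg of calcium nitrate, x3 = kg of gypsum, x4 = kg of DAP.
Minimise 0.07x1 + 0.7x2 + 0.13x3 + 0.93x4 s.t.:
  0.02x1 ≥ 0.02   (potassium (K₂O))
  0.17x3 + 0.01x4 ≥ 0.07   (sulfur)
  0.01x1 + 0.44x4 ≥ 0.39   (phosphorus (P₂O₅))
  0.02x1 + 0.15x2 + 0.18x4 ≥ 0.25   (nitrogen)
  x4 ≤ 2.5
  x2 ≤ 2.6
  x1, x2, x3, x4 ≥ 0.
The minimum-cost mix takes nothing from calcium nitrate — only compost blend, gypsum, DAP. The sulfur, phosphorus (P₂O₅), nitrogen requirements are met with equality.
Optimal quantities: compost blend = 5.686 kg, gypsum = 0.3672 kg, DAP = 0.7571 kg.
Objective = 0.07·5.686 + 0.13·0.3672 + 0.93·0.7571 = 1.1499.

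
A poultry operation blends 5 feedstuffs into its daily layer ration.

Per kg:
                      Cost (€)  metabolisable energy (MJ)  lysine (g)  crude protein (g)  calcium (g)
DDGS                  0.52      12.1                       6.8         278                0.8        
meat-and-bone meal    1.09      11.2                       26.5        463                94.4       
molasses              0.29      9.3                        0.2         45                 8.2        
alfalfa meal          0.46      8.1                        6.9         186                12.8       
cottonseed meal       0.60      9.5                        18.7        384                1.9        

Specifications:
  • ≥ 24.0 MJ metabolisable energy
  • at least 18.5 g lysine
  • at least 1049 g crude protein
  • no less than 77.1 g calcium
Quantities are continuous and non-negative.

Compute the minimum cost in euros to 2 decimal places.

€1.93

Let x1 = kg of DDGS, x2 = kg of meat-and-bone meal, x3 = kg of molasses, x4 = kg of alfalfa meal, x5 = kg of cottonseed meal.
Minimise 0.52x1 + 1.09x2 + 0.29x3 + 0.46x4 + 0.6x5 subject to:
  12.1x1 + 11.2x2 + 9.3x3 + 8.1x4 + 9.5x5 ≥ 24   (metabolisable energy)
  6.8x1 + 26.5x2 + 0.2x3 + 6.9x4 + 18.7x5 ≥ 18.5   (lysine)
  278x1 + 463x2 + 45x3 + 186x4 + 384x5 ≥ 1049   (crude protein)
  0.8x1 + 94.4x2 + 8.2x3 + 12.8x4 + 1.9x5 ≥ 77.1   (calcium)
  x1, x2, x3, x4, x5 ≥ 0.
At the optimum only meat-and-bone meal, cottonseed meal are positive (DDGS, molasses, alfalfa meal = 0). There the crude protein and calcium constraints are tight.
Solving gives x2 = 0.7807, x5 = 1.7905.
Objective = 1.09·0.7807 + 0.6·1.7905 = 1.9253.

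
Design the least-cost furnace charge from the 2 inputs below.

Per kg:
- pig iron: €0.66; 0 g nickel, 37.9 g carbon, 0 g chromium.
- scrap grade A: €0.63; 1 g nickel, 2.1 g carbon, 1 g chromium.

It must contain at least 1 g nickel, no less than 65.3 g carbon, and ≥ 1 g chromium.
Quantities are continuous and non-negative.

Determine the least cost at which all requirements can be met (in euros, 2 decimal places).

This is a linear program. Let x1 = kg of pig iron, x2 = kg of scrap grade A.
Minimize 0.66x1 + 0.63x2 subject to:
  1x2 ≥ 1   (nickel)
  37.9x1 + 2.1x2 ≥ 65.3   (carbon)
  1x2 ≥ 1   (chromium)
  x1, x2 ≥ 0.
Both inputs are positive at the optimum. There the nickel, carbon, chromium constraints are tight.
That vertex is x1 = 1.668, x2 = 1.
Total cost: 0.66·1.668 + 0.63·1 = 1.7309.

€1.73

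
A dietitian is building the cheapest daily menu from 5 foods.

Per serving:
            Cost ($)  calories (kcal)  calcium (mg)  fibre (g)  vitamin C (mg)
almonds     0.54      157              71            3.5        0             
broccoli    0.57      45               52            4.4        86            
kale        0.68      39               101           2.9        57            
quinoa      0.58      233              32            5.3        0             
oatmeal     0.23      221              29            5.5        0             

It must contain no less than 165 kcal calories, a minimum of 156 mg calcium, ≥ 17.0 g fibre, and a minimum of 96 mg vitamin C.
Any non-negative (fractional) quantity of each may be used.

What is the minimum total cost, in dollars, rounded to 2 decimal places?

$1.30

This is a linear program. Let x1 = servings of almonds, x2 = servings of broccoli, x3 = servings of kale, x4 = servings of quinoa, x5 = servings of oatmeal.
Minimize 0.54x1 + 0.57x2 + 0.68x3 + 0.58x4 + 0.23x5 s.t.:
  157x1 + 45x2 + 39x3 + 233x4 + 221x5 ≥ 165   (calories)
  71x1 + 52x2 + 101x3 + 32x4 + 29x5 ≥ 156   (calcium)
  3.5x1 + 4.4x2 + 2.9x3 + 5.3x4 + 5.5x5 ≥ 17   (fibre)
  86x2 + 57x3 ≥ 96   (vitamin C)
  x1, x2, x3, x4, x5 ≥ 0.
The cheapest feasible vertex uses only broccoli, kale, oatmeal; almonds, quinoa are not used. The calcium, fibre, vitamin C requirements are met with equality.
So broccoli = 0.7759 servings, kale = 0.5136 servings, oatmeal = 2.199 servings.
Total cost: 0.57·0.7759 + 0.68·0.5136 + 0.23·2.199 = 1.2973.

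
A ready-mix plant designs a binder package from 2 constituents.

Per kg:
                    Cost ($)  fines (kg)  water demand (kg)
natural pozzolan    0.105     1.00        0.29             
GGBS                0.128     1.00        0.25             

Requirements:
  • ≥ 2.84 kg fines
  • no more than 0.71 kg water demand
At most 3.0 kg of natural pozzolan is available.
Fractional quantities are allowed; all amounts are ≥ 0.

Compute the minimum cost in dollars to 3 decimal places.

Let x1 = kg of natural pozzolan, x2 = kg of GGBS.
Minimize 0.105x1 + 0.128x2 subject to:
  1x1 + 1x2 ≥ 2.84   (fines)
  0.29x1 + 0.25x2 ≤ 0.71   (water demand)
  x1 ≤ 3
  x1, x2 ≥ 0.
The minimum-cost mix takes nothing from natural pozzolan — only GGBS. The fines and water demand requirements are met with equality.
Optimal quantities: GGBS = 2.84 kg.
Total cost: 0.128·2.84 = 0.36352.

$0.364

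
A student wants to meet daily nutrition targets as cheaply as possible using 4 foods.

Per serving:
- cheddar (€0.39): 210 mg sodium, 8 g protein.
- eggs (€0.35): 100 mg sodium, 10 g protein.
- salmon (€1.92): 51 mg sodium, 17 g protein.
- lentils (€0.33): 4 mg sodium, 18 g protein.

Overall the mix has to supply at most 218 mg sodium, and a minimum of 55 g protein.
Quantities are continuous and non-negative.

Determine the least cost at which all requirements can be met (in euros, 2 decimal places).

Let x1 = servings of cheddar, x2 = servings of eggs, x3 = servings of salmon, x4 = servings of lentils.
Minimize 0.39x1 + 0.35x2 + 1.92x3 + 0.33x4 subject to:
  210x1 + 100x2 + 51x3 + 4x4 ≤ 218   (sodium)
  8x1 + 10x2 + 17x3 + 18x4 ≥ 55   (protein)
  x1, x2, x3, x4 ≥ 0.
The optimal basis is {lentils}; cheddar, eggs, salmon drop out. Binding constraint: protein.
Solving gives x4 = 3.056.
Total cost: 0.33·3.056 = 1.0085.

€1.01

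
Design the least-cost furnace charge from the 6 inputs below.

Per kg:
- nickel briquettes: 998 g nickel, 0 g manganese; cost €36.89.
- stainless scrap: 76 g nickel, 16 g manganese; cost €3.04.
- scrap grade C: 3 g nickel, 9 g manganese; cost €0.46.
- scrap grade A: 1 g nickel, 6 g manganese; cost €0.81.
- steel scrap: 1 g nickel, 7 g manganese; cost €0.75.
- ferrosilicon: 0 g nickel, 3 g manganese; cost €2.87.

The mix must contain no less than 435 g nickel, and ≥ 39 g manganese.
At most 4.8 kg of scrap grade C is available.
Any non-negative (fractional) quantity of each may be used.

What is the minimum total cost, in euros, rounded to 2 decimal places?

Set it up as a linear program. Let x1 = kg of nickel briquettes, x2 = kg of stainless scrap, x3 = kg of scrap grade C, x4 = kg of scrap grade A, x5 = kg of steel scrap, x6 = kg of ferrosilicon.
min 36.89x1 + 3.04x2 + 0.46x3 + 0.81x4 + 0.75x5 + 2.87x6 with:
  998x1 + 76x2 + 3x3 + 1x4 + 1x5 ≥ 435   (nickel)
  16x2 + 9x3 + 6x4 + 7x5 + 3x6 ≥ 39   (manganese)
  x3 ≤ 4.8
  x1, x2, x3, x4, x5, x6 ≥ 0.
At the optimum only nickel briquettes, stainless scrap are positive (scrap grade C, scrap grade A, steel scrap, ferrosilicon = 0). The nickel and manganese requirements are met with equality.
So nickel briquettes = 0.25025 kg, stainless scrap = 2.4375 kg.
Total cost: 36.89·0.25025 + 3.04·2.4375 = 16.6417.

€16.64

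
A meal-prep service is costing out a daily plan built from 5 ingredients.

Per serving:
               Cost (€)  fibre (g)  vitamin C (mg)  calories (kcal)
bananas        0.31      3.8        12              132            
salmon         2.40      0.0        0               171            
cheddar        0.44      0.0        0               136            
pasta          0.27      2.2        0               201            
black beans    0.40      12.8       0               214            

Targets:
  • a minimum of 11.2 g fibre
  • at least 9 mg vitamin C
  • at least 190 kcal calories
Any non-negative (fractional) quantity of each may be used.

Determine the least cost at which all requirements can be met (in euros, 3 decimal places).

Set it up as a linear program. Let x1 = servings of bananas, x2 = servings of salmon, x3 = servings of cheddar, x4 = servings of pasta, x5 = servings of black beans.
Minimize 0.31x1 + 2.4x2 + 0.44x3 + 0.27x4 + 0.4x5 with:
  3.8x1 + 2.2x4 + 12.8x5 ≥ 11.2   (fibre)
  12x1 ≥ 9   (vitamin C)
  132x1 + 171x2 + 136x3 + 201x4 + 214x5 ≥ 190   (calories)
  x1, x2, x3, x4, x5 ≥ 0.
The cheapest feasible vertex uses only bananas, black beans; salmon, cheddar, pasta are not used. The fibre and vitamin C requirements are met with equality.
Solving gives x1 = 0.75, x5 = 0.6523.
Cost = 0.31·0.75 + 0.4·0.6523 = 0.49342.

€0.493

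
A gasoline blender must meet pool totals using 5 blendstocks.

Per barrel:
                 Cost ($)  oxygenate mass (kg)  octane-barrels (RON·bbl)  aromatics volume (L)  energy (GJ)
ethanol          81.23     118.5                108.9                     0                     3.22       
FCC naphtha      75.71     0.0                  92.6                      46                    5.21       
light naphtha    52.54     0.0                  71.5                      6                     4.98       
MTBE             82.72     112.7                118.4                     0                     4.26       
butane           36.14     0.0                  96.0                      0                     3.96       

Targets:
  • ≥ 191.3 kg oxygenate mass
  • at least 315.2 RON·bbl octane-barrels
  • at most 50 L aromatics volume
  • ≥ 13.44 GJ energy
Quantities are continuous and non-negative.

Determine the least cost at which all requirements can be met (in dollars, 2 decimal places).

Let x1 = barrels of ethanol, x2 = barrels of FCC naphtha, x3 = barrels of light naphtha, x4 = barrels of MTBE, x5 = barrels of butane.
Minimize 81.23x1 + 75.71x2 + 52.54x3 + 82.72x4 + 36.14x5 s.t.:
  118.5x1 + 112.7x4 ≥ 191.3   (oxygenate mass)
  108.9x1 + 92.6x2 + 71.5x3 + 118.4x4 + 96x5 ≥ 315.2   (octane-barrels)
  46x2 + 6x3 ≤ 50   (aromatics volume)
  3.22x1 + 5.21x2 + 4.98x3 + 4.26x4 + 3.96x5 ≥ 13.44   (energy)
  x1, x2, x3, x4, x5 ≥ 0.
The optimal basis is {MTBE, butane}; ethanol, FCC naphtha, light naphtha drop out. Binding constraints: oxygenate mass and energy.
Optimal quantities: MTBE = 1.69743 barrels, butane = 1.56792 barrels.
Total cost: 82.72·1.69743 + 36.14·1.56792 = 197.0760.

$197.08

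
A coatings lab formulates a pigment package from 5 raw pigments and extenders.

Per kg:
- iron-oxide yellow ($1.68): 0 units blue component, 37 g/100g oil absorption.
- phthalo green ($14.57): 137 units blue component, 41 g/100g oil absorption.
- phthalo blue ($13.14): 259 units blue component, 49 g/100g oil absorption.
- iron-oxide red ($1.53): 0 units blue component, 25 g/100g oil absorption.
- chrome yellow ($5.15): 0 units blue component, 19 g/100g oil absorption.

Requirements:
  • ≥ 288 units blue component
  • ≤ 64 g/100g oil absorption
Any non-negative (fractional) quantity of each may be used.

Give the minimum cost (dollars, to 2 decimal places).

This is a linear program. Let x1 = kg of iron-oxide yellow, x2 = kg of phthalo green, x3 = kg of phthalo blue, x4 = kg of iron-oxide red, x5 = kg of chrome yellow.
Minimise 1.68x1 + 14.57x2 + 13.14x3 + 1.53x4 + 5.15x5 s.t.:
  137x2 + 259x3 ≥ 288   (blue component)
  37x1 + 41x2 + 49x3 + 25x4 + 19x5 ≤ 64   (oil absorption)
  x1, x2, x3, x4, x5 ≥ 0.
The cheapest feasible vertex uses only phthalo blue; iron-oxide yellow, phthalo green, iron-oxide red, chrome yellow are not used. Binding constraint: blue component.
Optimal quantities: phthalo blue = 1.112 kg.
Objective = 13.14·1.112 = 14.6117.

$14.61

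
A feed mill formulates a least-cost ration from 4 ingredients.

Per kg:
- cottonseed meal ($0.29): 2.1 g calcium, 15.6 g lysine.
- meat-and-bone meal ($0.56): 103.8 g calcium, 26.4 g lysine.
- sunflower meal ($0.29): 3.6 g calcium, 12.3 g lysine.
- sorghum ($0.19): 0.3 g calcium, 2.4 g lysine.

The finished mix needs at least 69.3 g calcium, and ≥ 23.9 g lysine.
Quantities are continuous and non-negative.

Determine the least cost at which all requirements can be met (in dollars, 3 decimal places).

Let x1 = kg of cottonseed meal, x2 = kg of meat-and-bone meal, x3 = kg of sunflower meal, x4 = kg of sorghum.
Minimize 0.29x1 + 0.56x2 + 0.29x3 + 0.19x4 with:
  2.1x1 + 103.8x2 + 3.6x3 + 0.3x4 ≥ 69.3   (calcium)
  15.6x1 + 26.4x2 + 12.3x3 + 2.4x4 ≥ 23.9   (lysine)
  x1, x2, x3, x4 ≥ 0.
The minimum-cost mix takes nothing from sunflower meal, sorghum — only cottonseed meal, meat-and-bone meal. The calcium and lysine requirements are met with equality.
That vertex is x1 = 0.4165, x2 = 0.6592.
Cost = 0.29·0.4165 + 0.56·0.6592 = 0.48994.

$0.490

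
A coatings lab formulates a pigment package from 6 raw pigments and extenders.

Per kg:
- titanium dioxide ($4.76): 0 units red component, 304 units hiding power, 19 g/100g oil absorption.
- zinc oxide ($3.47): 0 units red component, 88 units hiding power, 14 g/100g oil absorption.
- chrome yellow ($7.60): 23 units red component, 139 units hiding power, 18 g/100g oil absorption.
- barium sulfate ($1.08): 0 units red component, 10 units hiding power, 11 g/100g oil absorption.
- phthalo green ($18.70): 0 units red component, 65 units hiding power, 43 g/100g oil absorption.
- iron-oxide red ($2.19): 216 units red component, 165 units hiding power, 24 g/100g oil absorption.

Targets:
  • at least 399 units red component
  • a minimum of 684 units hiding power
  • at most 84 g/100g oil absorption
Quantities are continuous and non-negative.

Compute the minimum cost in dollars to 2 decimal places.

This is a linear program. Let x1 = kg of titanium dioxide, x2 = kg of zinc oxide, x3 = kg of chrome yellow, x4 = kg of barium sulfate, x5 = kg of phthalo green, x6 = kg of iron-oxide red.
Minimise 4.76x1 + 3.47x2 + 7.6x3 + 1.08x4 + 18.7x5 + 2.19x6 s.t.:
  23x3 + 216x6 ≥ 399   (red component)
  304x1 + 88x2 + 139x3 + 10x4 + 65x5 + 165x6 ≥ 684   (hiding power)
  19x1 + 14x2 + 18x3 + 11x4 + 43x5 + 24x6 ≤ 84   (oil absorption)
  x1, x2, x3, x4, x5, x6 ≥ 0.
The optimal basis is {titanium dioxide, iron-oxide red}; zinc oxide, chrome yellow, barium sulfate, phthalo green drop out. The hiding power and oil absorption requirements are met with equality.
That vertex is x1 = 0.6143, x6 = 3.014.
Objective = 4.76·0.6143 + 2.19·3.014 = 9.5247.

$9.52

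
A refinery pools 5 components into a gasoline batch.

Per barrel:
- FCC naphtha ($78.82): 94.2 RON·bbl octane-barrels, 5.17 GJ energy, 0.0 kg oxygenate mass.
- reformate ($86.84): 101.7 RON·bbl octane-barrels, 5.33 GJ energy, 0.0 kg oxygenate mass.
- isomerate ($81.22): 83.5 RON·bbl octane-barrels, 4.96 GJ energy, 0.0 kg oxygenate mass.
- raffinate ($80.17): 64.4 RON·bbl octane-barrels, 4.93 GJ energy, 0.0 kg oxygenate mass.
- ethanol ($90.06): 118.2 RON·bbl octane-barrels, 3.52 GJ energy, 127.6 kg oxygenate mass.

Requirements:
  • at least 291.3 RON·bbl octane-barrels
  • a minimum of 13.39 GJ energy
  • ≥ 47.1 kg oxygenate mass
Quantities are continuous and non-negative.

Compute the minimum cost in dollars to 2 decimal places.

$236.00

Set it up as a linear program. Let x1 = barrels of FCC naphtha, x2 = barrels of reformate, x3 = barrels of isomerate, x4 = barrels of raffinate, x5 = barrels of ethanol.
Minimise 78.82x1 + 86.84x2 + 81.22x3 + 80.17x4 + 90.06x5 s.t.:
  94.2x1 + 101.7x2 + 83.5x3 + 64.4x4 + 118.2x5 ≥ 291.3   (octane-barrels)
  5.17x1 + 5.33x2 + 4.96x3 + 4.93x4 + 3.52x5 ≥ 13.39   (energy)
  127.6x5 ≥ 47.1   (oxygenate mass)
  x1, x2, x3, x4, x5 ≥ 0.
The cheapest feasible vertex uses only FCC naphtha, ethanol; reformate, isomerate, raffinate are not used. The octane-barrels and energy requirements are met with equality.
That vertex is x1 = 1.9939, x5 = 0.8754.
Cost = 78.82·1.9939 + 90.06·0.8754 = 235.9977.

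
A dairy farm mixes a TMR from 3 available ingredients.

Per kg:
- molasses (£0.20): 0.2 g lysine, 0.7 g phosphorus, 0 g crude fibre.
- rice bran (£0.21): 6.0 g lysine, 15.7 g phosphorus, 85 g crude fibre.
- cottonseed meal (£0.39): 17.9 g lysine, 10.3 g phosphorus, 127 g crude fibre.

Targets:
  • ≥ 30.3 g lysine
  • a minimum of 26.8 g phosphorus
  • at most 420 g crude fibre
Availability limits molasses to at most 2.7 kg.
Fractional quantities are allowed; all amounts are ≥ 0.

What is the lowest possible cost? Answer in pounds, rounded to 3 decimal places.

Let x1 = kg of molasses, x2 = kg of rice bran, x3 = kg of cottonseed meal.
Minimize 0.2x1 + 0.21x2 + 0.39x3 with:
  0.2x1 + 6x2 + 17.9x3 ≥ 30.3   (lysine)
  0.7x1 + 15.7x2 + 10.3x3 ≥ 26.8   (phosphorus)
  85x2 + 127x3 ≤ 420   (crude fibre)
  x1 ≤ 2.7
  x1, x2, x3 ≥ 0.
The cheapest feasible vertex uses only rice bran, cottonseed meal; molasses is not used. Binding constraints: lysine and phosphorus.
Solving gives x2 = 0.7646, x3 = 1.436.
Cost = 0.21·0.7646 + 0.39·1.436 = 0.72061.

£0.721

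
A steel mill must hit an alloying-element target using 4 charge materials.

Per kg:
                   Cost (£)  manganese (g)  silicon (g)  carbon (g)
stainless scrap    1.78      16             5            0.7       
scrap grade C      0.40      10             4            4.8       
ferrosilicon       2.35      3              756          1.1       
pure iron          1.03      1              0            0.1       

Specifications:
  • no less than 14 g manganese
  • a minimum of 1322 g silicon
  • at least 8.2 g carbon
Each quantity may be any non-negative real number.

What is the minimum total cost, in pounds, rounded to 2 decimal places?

Let x1 = kg of stainless scrap, x2 = kg of scrap grade C, x3 = kg of ferrosilicon, x4 = kg of pure iron.
min 1.78x1 + 0.4x2 + 2.35x3 + 1.03x4 subject to:
  16x1 + 10x2 + 3x3 + 1x4 ≥ 14   (manganese)
  5x1 + 4x2 + 756x3 ≥ 1322   (silicon)
  0.7x1 + 4.8x2 + 1.1x3 + 0.1x4 ≥ 8.2   (carbon)
  x1, x2, x3, x4 ≥ 0.
The optimal basis is {scrap grade C, ferrosilicon}; stainless scrap, pure iron drop out. The silicon and carbon requirements are met with equality.
Optimal quantities: scrap grade C = 1.309 kg, ferrosilicon = 1.742 kg.
Total cost: 0.4·1.309 + 2.35·1.742 = 4.6173.

£4.62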